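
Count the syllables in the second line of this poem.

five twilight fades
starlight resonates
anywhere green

The second line: starlight(2) + resonates(3) = 5

5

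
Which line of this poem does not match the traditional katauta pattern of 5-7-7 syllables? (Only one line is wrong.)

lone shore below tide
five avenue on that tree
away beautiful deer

Line 1: lone(1) + shore(1) + below(2) + tide(1) = 5 ✓
Line 2: five(1) + avenue(3) + on(1) + that(1) + tree(1) = 7 ✓
Line 3: away(2) + beautiful(3) + deer(1) = 6 (expected 7)

The third line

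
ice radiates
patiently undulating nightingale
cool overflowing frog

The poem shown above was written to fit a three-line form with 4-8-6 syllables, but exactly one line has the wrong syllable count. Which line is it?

Line 1: ice(1) + radiates(3) = 4 ✓
Line 2: patiently(3) + undulating(4) + nightingale(3) = 10 (expected 8)
Line 3: cool(1) + overflowing(4) + frog(1) = 6 ✓

Line 2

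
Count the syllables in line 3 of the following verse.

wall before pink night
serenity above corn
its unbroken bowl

Line 3: its(1) + unbroken(3) + bowl(1) = 5

5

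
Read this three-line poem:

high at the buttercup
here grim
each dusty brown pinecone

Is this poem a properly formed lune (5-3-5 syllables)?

Line 1: "high at the buttercup": 1+1+1+3 = 6 (expected 5)
Line 2: "here grim": 1+1 = 2 (expected 3)
Line 3: "each dusty brown pinecone": 1+2+1+2 = 6 (expected 5)

No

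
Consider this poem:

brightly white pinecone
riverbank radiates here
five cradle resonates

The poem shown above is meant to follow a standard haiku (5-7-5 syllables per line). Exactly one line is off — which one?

The third line

Line 1: "brightly white pinecone": 2+1+2 = 5 ✓
Line 2: "riverbank radiates here": 3+3+1 = 7 ✓
Line 3: "five cradle resonates": 1+2+3 = 6 (expected 5)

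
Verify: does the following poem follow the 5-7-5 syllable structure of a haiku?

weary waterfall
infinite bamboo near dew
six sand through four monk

Line 1: "weary waterfall": 2+3 = 5 ✓
Line 2: "infinite bamboo near dew": 3+2+1+1 = 7 ✓
Line 3: "six sand through four monk": 1+1+1+1+1 = 5 ✓

Yes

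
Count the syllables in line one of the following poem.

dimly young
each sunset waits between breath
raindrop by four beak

3

Line one: "dimly young": 2+1 = 3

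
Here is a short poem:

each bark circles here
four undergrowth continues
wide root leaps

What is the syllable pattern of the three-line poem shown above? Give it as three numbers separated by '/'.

Line 1: each (1), bark (1), circles (2), here (1) → 5
Line 2: four (1), undergrowth (3), continues (3) → 7
Line 3: wide (1), root (1), leaps (1) → 3

5/7/3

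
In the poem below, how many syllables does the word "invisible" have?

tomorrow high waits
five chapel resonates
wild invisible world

"invisible" has 4 syllables.

4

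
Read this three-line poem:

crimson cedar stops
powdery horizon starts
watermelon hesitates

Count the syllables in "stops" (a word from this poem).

1

"stops" has 1 syllable.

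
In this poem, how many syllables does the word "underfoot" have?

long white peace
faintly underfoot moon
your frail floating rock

"underfoot" has 3 syllables.

3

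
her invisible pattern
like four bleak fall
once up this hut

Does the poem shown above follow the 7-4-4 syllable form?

Line 1: her (1), invisible (4), pattern (2) → 7 ✓
Line 2: like (1), four (1), bleak (1), fall (1) → 4 ✓
Line 3: once (1), up (1), this (1), hut (1) → 4 ✓

Yes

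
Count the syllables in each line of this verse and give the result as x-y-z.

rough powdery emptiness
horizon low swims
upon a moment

Line 1: "rough powdery emptiness": 1+3+3 = 7
Line 2: "horizon low swims": 3+1+1 = 5
Line 3: "upon a moment": 2+1+2 = 5

7-5-5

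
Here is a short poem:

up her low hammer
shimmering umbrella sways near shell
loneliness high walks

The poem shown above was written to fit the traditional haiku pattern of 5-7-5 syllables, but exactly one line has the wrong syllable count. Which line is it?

Line 2

Line 1: "up her low hammer": 1+1+1+2 = 5 ✓
Line 2: "shimmering umbrella sways near shell": 3+3+1+1+1 = 9 (expected 7)
Line 3: "loneliness high walks": 3+1+1 = 5 ✓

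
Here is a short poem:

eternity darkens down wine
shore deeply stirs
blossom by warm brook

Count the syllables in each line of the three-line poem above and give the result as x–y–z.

8–4–5

Line 1: eternity (4), darkens (2), down (1), wine (1) → 8
Line 2: shore (1), deeply (2), stirs (1) → 4
Line 3: blossom (2), by (1), warm (1), brook (1) → 5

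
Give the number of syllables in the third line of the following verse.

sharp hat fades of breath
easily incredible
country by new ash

The third line: country(2) + by(1) + new(1) + ash(1) = 5

5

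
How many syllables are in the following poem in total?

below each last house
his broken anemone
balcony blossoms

17

Line 1: "below each last house": 2+1+1+1 = 5
Line 2: "his broken anemone": 1+2+4 = 7
Line 3: "balcony blossoms": 3+2 = 5
Total: 5 + 7 + 5 = 17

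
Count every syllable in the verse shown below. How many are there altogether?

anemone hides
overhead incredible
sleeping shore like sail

17

Line 1: "anemone hides": 4+1 = 5
Line 2: "overhead incredible": 3+4 = 7
Line 3: "sleeping shore like sail": 2+1+1+1 = 5
Total: 5 + 7 + 5 = 17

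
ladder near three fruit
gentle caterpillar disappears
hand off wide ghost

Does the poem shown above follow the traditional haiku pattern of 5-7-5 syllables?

Line 1: ladder(2) + near(1) + three(1) + fruit(1) = 5 ✓
Line 2: gentle(2) + caterpillar(4) + disappears(3) = 9 (expected 7)
Line 3: hand(1) + off(1) + wide(1) + ghost(1) = 4 (expected 5)

No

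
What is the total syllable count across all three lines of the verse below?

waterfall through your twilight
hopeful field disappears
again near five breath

18

Line 1: waterfall(3) + through(1) + your(1) + twilight(2) = 7
Line 2: hopeful(2) + field(1) + disappears(3) = 6
Line 3: again(2) + near(1) + five(1) + breath(1) = 5
Total: 7 + 6 + 5 = 18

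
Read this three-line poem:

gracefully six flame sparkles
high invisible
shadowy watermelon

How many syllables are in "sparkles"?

"sparkles" has 2 syllables.

2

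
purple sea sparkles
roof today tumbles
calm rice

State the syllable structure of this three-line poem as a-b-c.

Line 1: purple(2) + sea(1) + sparkles(2) = 5
Line 2: roof(1) + today(2) + tumbles(2) = 5
Line 3: calm(1) + rice(1) = 2

5-5-2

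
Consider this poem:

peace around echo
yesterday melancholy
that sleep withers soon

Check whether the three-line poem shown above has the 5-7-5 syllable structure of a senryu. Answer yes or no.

Yes

Line 1: peace(1) + around(2) + echo(2) = 5 ✓
Line 2: yesterday(3) + melancholy(4) = 7 ✓
Line 3: that(1) + sleep(1) + withers(2) + soon(1) = 5 ✓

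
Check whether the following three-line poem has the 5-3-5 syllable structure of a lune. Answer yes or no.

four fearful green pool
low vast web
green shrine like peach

No

Line 1: "four fearful green pool": 1+2+1+1 = 5 ✓
Line 2: "low vast web": 1+1+1 = 3 ✓
Line 3: "green shrine like peach": 1+1+1+1 = 4 (expected 5)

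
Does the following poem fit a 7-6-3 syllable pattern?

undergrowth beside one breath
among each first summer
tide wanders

Yes

Line 1: undergrowth (3), beside (2), one (1), breath (1) → 7 ✓
Line 2: among (2), each (1), first (1), summer (2) → 6 ✓
Line 3: tide (1), wanders (2) → 3 ✓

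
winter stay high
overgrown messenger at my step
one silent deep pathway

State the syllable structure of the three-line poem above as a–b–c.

Line 1: "winter stay high": 2+1+1 = 4
Line 2: "overgrown messenger at my step": 3+3+1+1+1 = 9
Line 3: "one silent deep pathway": 1+2+1+2 = 6

4–9–6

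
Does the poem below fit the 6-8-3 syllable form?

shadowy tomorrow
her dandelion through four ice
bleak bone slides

Yes

Line 1: shadowy(3) + tomorrow(3) = 6 ✓
Line 2: her(1) + dandelion(4) + through(1) + four(1) + ice(1) = 8 ✓
Line 3: bleak(1) + bone(1) + slides(1) = 3 ✓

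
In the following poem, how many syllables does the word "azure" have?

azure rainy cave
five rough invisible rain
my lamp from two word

2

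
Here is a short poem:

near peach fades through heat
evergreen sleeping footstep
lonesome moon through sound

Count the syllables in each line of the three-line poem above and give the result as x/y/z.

5/7/5

Line 1: "near peach fades through heat": 1+1+1+1+1 = 5
Line 2: "evergreen sleeping footstep": 3+2+2 = 7
Line 3: "lonesome moon through sound": 2+1+1+1 = 5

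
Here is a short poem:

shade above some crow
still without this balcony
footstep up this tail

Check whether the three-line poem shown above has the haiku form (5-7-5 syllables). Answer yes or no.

Yes

Line 1: "shade above some crow": 1+2+1+1 = 5 ✓
Line 2: "still without this balcony": 1+2+1+3 = 7 ✓
Line 3: "footstep up this tail": 2+1+1+1 = 5 ✓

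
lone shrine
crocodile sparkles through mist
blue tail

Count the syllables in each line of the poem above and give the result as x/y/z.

2/7/2

Line 1: lone (1), shrine (1) → 2
Line 2: crocodile (3), sparkles (2), through (1), mist (1) → 7
Line 3: blue (1), tail (1) → 2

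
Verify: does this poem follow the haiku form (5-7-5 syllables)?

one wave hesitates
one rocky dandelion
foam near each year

Line 1: one (1), wave (1), hesitates (3) → 5 ✓
Line 2: one (1), rocky (2), dandelion (4) → 7 ✓
Line 3: foam (1), near (1), each (1), year (1) → 4 (expected 5)

No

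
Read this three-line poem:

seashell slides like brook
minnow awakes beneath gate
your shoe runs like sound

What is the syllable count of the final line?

The final line: your(1) + shoe(1) + runs(1) + like(1) + sound(1) = 5

5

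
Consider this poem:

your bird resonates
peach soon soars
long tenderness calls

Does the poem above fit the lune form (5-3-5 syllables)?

Yes

Line 1: your (1), bird (1), resonates (3) → 5 ✓
Line 2: peach (1), soon (1), soars (1) → 3 ✓
Line 3: long (1), tenderness (3), calls (1) → 5 ✓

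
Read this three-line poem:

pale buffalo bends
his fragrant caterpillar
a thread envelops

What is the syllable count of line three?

5

Line three: "a thread envelops": 1+1+3 = 5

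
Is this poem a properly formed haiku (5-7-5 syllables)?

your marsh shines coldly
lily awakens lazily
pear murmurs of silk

No

Line 1: "your marsh shines coldly": 1+1+1+2 = 5 ✓
Line 2: "lily awakens lazily": 2+3+3 = 8 (expected 7)
Line 3: "pear murmurs of silk": 1+2+1+1 = 5 ✓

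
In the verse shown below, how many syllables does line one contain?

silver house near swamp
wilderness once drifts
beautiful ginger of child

5

Line one: silver(2) + house(1) + near(1) + swamp(1) = 5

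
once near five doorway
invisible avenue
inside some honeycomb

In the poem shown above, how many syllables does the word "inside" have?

2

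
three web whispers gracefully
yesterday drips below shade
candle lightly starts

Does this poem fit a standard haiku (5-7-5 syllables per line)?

Line 1: three(1) + web(1) + whispers(2) + gracefully(3) = 7 (expected 5)
Line 2: yesterday(3) + drips(1) + below(2) + shade(1) = 7 ✓
Line 3: candle(2) + lightly(2) + starts(1) = 5 ✓

No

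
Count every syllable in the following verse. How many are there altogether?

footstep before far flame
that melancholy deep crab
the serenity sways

Line 1: footstep (2), before (2), far (1), flame (1) → 6
Line 2: that (1), melancholy (4), deep (1), crab (1) → 7
Line 3: the (1), serenity (4), sways (1) → 6
Total: 6 + 7 + 6 = 19

19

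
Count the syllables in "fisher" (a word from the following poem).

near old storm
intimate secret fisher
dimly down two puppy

2

"fisher" has 2 syllables.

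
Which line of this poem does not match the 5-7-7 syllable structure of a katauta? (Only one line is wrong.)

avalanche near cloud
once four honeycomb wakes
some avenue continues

Line 1: avalanche (3), near (1), cloud (1) → 5 ✓
Line 2: once (1), four (1), honeycomb (3), wakes (1) → 6 (expected 7)
Line 3: some (1), avenue (3), continues (3) → 7 ✓

The second line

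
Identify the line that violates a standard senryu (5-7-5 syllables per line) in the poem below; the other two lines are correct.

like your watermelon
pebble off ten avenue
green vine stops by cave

The first line

Line 1: "like your watermelon": 1+1+4 = 6 (expected 5)
Line 2: "pebble off ten avenue": 2+1+1+3 = 7 ✓
Line 3: "green vine stops by cave": 1+1+1+1+1 = 5 ✓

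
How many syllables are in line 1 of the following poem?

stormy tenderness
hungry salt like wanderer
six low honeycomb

Line 1: stormy (2), tenderness (3) → 5

5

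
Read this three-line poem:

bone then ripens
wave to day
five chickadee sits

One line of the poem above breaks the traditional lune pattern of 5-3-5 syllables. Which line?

Line 1: "bone then ripens": 1+1+2 = 4 (expected 5)
Line 2: "wave to day": 1+1+1 = 3 ✓
Line 3: "five chickadee sits": 1+3+1 = 5 ✓

Line 1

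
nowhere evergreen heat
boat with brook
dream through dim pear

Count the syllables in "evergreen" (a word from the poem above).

3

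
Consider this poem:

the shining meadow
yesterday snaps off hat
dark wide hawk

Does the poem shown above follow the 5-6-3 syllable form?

Line 1: "the shining meadow": 1+2+2 = 5 ✓
Line 2: "yesterday snaps off hat": 3+1+1+1 = 6 ✓
Line 3: "dark wide hawk": 1+1+1 = 3 ✓

Yes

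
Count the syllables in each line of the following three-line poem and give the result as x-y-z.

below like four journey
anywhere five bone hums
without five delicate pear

Line 1: below (2), like (1), four (1), journey (2) → 6
Line 2: anywhere (3), five (1), bone (1), hums (1) → 6
Line 3: without (2), five (1), delicate (3), pear (1) → 7

6-6-7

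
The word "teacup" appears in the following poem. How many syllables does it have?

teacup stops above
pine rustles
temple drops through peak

2

"teacup" has 2 syllables.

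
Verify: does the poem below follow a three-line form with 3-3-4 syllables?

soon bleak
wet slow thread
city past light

No

Line 1: "soon bleak": 1+1 = 2 (expected 3)
Line 2: "wet slow thread": 1+1+1 = 3 ✓
Line 3: "city past light": 2+1+1 = 4 ✓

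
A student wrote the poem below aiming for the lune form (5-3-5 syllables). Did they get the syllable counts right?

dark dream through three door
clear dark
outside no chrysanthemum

No

Line 1: "dark dream through three door": 1+1+1+1+1 = 5 ✓
Line 2: "clear dark": 1+1 = 2 (expected 3)
Line 3: "outside no chrysanthemum": 2+1+4 = 7 (expected 5)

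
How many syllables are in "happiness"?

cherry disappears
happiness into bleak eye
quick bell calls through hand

3

"happiness" has 3 syllables.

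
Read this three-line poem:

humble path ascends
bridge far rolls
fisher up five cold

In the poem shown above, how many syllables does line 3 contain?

Line 3: fisher (2), up (1), five (1), cold (1) → 5

5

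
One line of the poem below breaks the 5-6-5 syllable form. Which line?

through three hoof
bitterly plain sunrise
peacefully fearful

Line 1: through (1), three (1), hoof (1) → 3 (expected 5)
Line 2: bitterly (3), plain (1), sunrise (2) → 6 ✓
Line 3: peacefully (3), fearful (2) → 5 ✓

Line 1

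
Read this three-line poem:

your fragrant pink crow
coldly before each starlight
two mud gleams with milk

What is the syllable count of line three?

5

Line three: two(1) + mud(1) + gleams(1) + with(1) + milk(1) = 5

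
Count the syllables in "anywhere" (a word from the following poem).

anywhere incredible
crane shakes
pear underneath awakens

3

"anywhere" has 3 syllables.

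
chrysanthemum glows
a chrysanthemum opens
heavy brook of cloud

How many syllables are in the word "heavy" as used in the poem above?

2

"heavy" has 2 syllables.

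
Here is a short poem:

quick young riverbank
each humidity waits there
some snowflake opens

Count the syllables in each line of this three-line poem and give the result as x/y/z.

5/7/5

Line 1: quick(1) + young(1) + riverbank(3) = 5
Line 2: each(1) + humidity(4) + waits(1) + there(1) = 7
Line 3: some(1) + snowflake(2) + opens(2) = 5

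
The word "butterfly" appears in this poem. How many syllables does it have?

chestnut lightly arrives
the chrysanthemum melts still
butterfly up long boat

3

"butterfly" has 3 syllables.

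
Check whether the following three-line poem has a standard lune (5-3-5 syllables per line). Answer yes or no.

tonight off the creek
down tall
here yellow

Line 1: tonight(2) + off(1) + the(1) + creek(1) = 5 ✓
Line 2: down(1) + tall(1) = 2 (expected 3)
Line 3: here(1) + yellow(2) = 3 (expected 5)

No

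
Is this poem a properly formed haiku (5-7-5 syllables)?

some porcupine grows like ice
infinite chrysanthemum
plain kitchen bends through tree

No

Line 1: some (1), porcupine (3), grows (1), like (1), ice (1) → 7 (expected 5)
Line 2: infinite (3), chrysanthemum (4) → 7 ✓
Line 3: plain (1), kitchen (2), bends (1), through (1), tree (1) → 6 (expected 5)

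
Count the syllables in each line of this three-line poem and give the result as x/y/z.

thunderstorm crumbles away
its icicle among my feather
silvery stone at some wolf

7/9/7

Line 1: "thunderstorm crumbles away": 3+2+2 = 7
Line 2: "its icicle among my feather": 1+3+2+1+2 = 9
Line 3: "silvery stone at some wolf": 3+1+1+1+1 = 7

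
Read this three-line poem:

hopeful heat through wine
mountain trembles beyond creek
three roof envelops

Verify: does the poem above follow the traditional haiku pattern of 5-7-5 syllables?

Line 1: hopeful (2), heat (1), through (1), wine (1) → 5 ✓
Line 2: mountain (2), trembles (2), beyond (2), creek (1) → 7 ✓
Line 3: three (1), roof (1), envelops (3) → 5 ✓

Yes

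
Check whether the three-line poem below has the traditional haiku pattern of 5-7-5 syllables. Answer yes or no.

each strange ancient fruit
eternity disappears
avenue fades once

Line 1: "each strange ancient fruit": 1+1+2+1 = 5 ✓
Line 2: "eternity disappears": 4+3 = 7 ✓
Line 3: "avenue fades once": 3+1+1 = 5 ✓

Yes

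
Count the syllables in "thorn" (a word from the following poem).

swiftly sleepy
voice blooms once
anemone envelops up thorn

1

"thorn" has 1 syllable.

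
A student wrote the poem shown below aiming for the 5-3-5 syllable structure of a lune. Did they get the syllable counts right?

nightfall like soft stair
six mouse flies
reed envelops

Line 1: "nightfall like soft stair": 2+1+1+1 = 5 ✓
Line 2: "six mouse flies": 1+1+1 = 3 ✓
Line 3: "reed envelops": 1+3 = 4 (expected 5)

No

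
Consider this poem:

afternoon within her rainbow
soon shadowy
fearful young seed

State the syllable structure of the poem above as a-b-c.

8-4-4

Line 1: afternoon(3) + within(2) + her(1) + rainbow(2) = 8
Line 2: soon(1) + shadowy(3) = 4
Line 3: fearful(2) + young(1) + seed(1) = 4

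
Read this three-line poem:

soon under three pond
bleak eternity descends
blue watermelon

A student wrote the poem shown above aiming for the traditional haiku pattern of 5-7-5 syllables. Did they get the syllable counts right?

Line 1: soon (1), under (2), three (1), pond (1) → 5 ✓
Line 2: bleak (1), eternity (4), descends (2) → 7 ✓
Line 3: blue (1), watermelon (4) → 5 ✓

Yes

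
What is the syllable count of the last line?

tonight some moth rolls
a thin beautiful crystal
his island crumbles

The last line: his (1), island (2), crumbles (2) → 5

5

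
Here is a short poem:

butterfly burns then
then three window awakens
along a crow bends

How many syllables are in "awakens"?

3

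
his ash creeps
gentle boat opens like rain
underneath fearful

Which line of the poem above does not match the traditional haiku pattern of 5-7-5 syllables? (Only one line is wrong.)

Line 1: his(1) + ash(1) + creeps(1) = 3 (expected 5)
Line 2: gentle(2) + boat(1) + opens(2) + like(1) + rain(1) = 7 ✓
Line 3: underneath(3) + fearful(2) = 5 ✓

The first line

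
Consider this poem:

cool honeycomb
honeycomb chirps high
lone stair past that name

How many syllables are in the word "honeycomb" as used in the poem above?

"honeycomb" has 3 syllables.

3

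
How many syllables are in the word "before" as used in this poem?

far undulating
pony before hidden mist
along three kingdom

2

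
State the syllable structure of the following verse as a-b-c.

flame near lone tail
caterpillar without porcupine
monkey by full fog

Line 1: "flame near lone tail": 1+1+1+1 = 4
Line 2: "caterpillar without porcupine": 4+2+3 = 9
Line 3: "monkey by full fog": 2+1+1+1 = 5

4-9-5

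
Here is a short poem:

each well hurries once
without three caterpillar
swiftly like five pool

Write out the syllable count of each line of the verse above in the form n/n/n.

5/7/5

Line 1: "each well hurries once": 1+1+2+1 = 5
Line 2: "without three caterpillar": 2+1+4 = 7
Line 3: "swiftly like five pool": 2+1+1+1 = 5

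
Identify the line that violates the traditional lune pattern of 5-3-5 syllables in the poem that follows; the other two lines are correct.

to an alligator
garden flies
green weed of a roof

Line 1: "to an alligator": 1+1+4 = 6 (expected 5)
Line 2: "garden flies": 2+1 = 3 ✓
Line 3: "green weed of a roof": 1+1+1+1+1 = 5 ✓

Line 1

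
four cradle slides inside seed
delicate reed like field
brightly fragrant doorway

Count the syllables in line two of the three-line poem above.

Line two: delicate(3) + reed(1) + like(1) + field(1) = 6

6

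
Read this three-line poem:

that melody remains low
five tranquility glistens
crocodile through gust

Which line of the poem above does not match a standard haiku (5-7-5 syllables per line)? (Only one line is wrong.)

Line 1

Line 1: "that melody remains low": 1+3+2+1 = 7 (expected 5)
Line 2: "five tranquility glistens": 1+4+2 = 7 ✓
Line 3: "crocodile through gust": 3+1+1 = 5 ✓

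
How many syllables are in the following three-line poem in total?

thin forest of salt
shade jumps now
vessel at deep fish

Line 1: "thin forest of salt": 1+2+1+1 = 5
Line 2: "shade jumps now": 1+1+1 = 3
Line 3: "vessel at deep fish": 2+1+1+1 = 5
Total: 5 + 3 + 5 = 13

13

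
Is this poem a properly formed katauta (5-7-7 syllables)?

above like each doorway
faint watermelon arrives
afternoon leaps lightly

No

Line 1: above(2) + like(1) + each(1) + doorway(2) = 6 (expected 5)
Line 2: faint(1) + watermelon(4) + arrives(2) = 7 ✓
Line 3: afternoon(3) + leaps(1) + lightly(2) = 6 (expected 7)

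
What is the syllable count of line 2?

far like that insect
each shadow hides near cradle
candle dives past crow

Line 2: each(1) + shadow(2) + hides(1) + near(1) + cradle(2) = 7

7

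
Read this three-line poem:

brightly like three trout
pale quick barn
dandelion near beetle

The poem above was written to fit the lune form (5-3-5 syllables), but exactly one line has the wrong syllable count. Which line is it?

Line 1: brightly (2), like (1), three (1), trout (1) → 5 ✓
Line 2: pale (1), quick (1), barn (1) → 3 ✓
Line 3: dandelion (4), near (1), beetle (2) → 7 (expected 5)

Line 3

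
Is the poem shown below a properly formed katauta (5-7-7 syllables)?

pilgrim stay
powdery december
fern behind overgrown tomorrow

Line 1: pilgrim (2), stay (1) → 3 (expected 5)
Line 2: powdery (3), december (3) → 6 (expected 7)
Line 3: fern (1), behind (2), overgrown (3), tomorrow (3) → 9 (expected 7)

No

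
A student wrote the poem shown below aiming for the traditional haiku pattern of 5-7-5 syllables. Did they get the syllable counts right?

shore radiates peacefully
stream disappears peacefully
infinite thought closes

Line 1: shore (1), radiates (3), peacefully (3) → 7 (expected 5)
Line 2: stream (1), disappears (3), peacefully (3) → 7 ✓
Line 3: infinite (3), thought (1), closes (2) → 6 (expected 5)

No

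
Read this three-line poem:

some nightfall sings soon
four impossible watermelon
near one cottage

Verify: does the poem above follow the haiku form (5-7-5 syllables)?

Line 1: some (1), nightfall (2), sings (1), soon (1) → 5 ✓
Line 2: four (1), impossible (4), watermelon (4) → 9 (expected 7)
Line 3: near (1), one (1), cottage (2) → 4 (expected 5)

No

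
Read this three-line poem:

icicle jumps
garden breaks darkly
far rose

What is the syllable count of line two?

5

Line two: garden(2) + breaks(1) + darkly(2) = 5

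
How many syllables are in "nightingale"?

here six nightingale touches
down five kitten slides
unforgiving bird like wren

3

"nightingale" has 3 syllables.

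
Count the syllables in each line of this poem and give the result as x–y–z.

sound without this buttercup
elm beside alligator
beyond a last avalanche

Line 1: "sound without this buttercup": 1+2+1+3 = 7
Line 2: "elm beside alligator": 1+2+4 = 7
Line 3: "beyond a last avalanche": 2+1+1+3 = 7

7–7–7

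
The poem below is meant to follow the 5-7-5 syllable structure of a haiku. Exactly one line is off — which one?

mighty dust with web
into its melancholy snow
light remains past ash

The second line

Line 1: mighty (2), dust (1), with (1), web (1) → 5 ✓
Line 2: into (2), its (1), melancholy (4), snow (1) → 8 (expected 7)
Line 3: light (1), remains (2), past (1), ash (1) → 5 ✓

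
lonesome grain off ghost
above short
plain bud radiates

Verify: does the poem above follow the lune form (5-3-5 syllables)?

Line 1: "lonesome grain off ghost": 2+1+1+1 = 5 ✓
Line 2: "above short": 2+1 = 3 ✓
Line 3: "plain bud radiates": 1+1+3 = 5 ✓

Yes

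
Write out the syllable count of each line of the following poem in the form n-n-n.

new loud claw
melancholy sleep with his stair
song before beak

3-8-4

Line 1: "new loud claw": 1+1+1 = 3
Line 2: "melancholy sleep with his stair": 4+1+1+1+1 = 8
Line 3: "song before beak": 1+2+1 = 4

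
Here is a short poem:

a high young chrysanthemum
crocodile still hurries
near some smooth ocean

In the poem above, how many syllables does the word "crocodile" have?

3

"crocodile" has 3 syllables.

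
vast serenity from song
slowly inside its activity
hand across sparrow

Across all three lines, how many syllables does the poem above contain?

21

Line 1: "vast serenity from song": 1+4+1+1 = 7
Line 2: "slowly inside its activity": 2+2+1+4 = 9
Line 3: "hand across sparrow": 1+2+2 = 5
Total: 7 + 9 + 5 = 21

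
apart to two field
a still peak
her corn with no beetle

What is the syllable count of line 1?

Line 1: "apart to two field": 2+1+1+1 = 5

5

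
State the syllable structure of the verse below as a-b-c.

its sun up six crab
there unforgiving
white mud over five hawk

5-5-6

Line 1: its(1) + sun(1) + up(1) + six(1) + crab(1) = 5
Line 2: there(1) + unforgiving(4) = 5
Line 3: white(1) + mud(1) + over(2) + five(1) + hawk(1) = 6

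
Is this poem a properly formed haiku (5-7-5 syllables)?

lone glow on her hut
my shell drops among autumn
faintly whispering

Line 1: lone(1) + glow(1) + on(1) + her(1) + hut(1) = 5 ✓
Line 2: my(1) + shell(1) + drops(1) + among(2) + autumn(2) = 7 ✓
Line 3: faintly(2) + whispering(3) = 5 ✓

Yes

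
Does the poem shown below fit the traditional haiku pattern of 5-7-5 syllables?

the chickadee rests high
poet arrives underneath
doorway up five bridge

No

Line 1: "the chickadee rests high": 1+3+1+1 = 6 (expected 5)
Line 2: "poet arrives underneath": 2+2+3 = 7 ✓
Line 3: "doorway up five bridge": 2+1+1+1 = 5 ✓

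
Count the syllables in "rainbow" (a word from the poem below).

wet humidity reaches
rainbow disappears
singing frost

2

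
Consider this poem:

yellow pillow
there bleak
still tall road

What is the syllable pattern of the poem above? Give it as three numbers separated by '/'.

4/2/3

Line 1: yellow(2) + pillow(2) = 4
Line 2: there(1) + bleak(1) = 2
Line 3: still(1) + tall(1) + road(1) = 3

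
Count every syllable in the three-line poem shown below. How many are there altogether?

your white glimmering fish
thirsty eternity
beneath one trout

Line 1: your (1), white (1), glimmering (3), fish (1) → 6
Line 2: thirsty (2), eternity (4) → 6
Line 3: beneath (2), one (1), trout (1) → 4
Total: 6 + 6 + 4 = 16

16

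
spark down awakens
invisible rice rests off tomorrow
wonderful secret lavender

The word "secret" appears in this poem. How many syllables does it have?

2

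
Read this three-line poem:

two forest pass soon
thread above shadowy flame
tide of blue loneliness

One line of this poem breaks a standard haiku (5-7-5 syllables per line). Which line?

Line 3

Line 1: two(1) + forest(2) + pass(1) + soon(1) = 5 ✓
Line 2: thread(1) + above(2) + shadowy(3) + flame(1) = 7 ✓
Line 3: tide(1) + of(1) + blue(1) + loneliness(3) = 6 (expected 5)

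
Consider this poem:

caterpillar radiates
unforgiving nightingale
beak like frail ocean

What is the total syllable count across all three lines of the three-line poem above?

Line 1: caterpillar(4) + radiates(3) = 7
Line 2: unforgiving(4) + nightingale(3) = 7
Line 3: beak(1) + like(1) + frail(1) + ocean(2) = 5
Total: 7 + 7 + 5 = 19

19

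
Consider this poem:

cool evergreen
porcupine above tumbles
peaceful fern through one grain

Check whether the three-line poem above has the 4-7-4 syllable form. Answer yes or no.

Line 1: "cool evergreen": 1+3 = 4 ✓
Line 2: "porcupine above tumbles": 3+2+2 = 7 ✓
Line 3: "peaceful fern through one grain": 2+1+1+1+1 = 6 (expected 4)

No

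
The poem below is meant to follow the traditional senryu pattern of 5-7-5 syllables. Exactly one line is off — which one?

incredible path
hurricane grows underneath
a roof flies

Line 1: incredible (4), path (1) → 5 ✓
Line 2: hurricane (3), grows (1), underneath (3) → 7 ✓
Line 3: a (1), roof (1), flies (1) → 3 (expected 5)

Line 3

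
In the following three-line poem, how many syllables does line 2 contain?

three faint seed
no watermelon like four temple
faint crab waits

9

Line 2: no(1) + watermelon(4) + like(1) + four(1) + temple(2) = 9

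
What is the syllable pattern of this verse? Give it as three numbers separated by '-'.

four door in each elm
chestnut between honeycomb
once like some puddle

5-7-5

Line 1: "four door in each elm": 1+1+1+1+1 = 5
Line 2: "chestnut between honeycomb": 2+2+3 = 7
Line 3: "once like some puddle": 1+1+1+2 = 5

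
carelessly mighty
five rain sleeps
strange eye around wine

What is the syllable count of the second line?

The second line: five(1) + rain(1) + sleeps(1) = 3

3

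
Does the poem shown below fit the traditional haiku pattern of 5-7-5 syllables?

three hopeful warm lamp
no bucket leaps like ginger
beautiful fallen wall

No

Line 1: three (1), hopeful (2), warm (1), lamp (1) → 5 ✓
Line 2: no (1), bucket (2), leaps (1), like (1), ginger (2) → 7 ✓
Line 3: beautiful (3), fallen (2), wall (1) → 6 (expected 5)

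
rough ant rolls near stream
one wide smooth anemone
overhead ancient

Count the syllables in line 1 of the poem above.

Line 1: rough(1) + ant(1) + rolls(1) + near(1) + stream(1) = 5

5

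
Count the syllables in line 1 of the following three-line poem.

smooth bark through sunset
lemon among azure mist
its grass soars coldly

5

Line 1: smooth(1) + bark(1) + through(1) + sunset(2) = 5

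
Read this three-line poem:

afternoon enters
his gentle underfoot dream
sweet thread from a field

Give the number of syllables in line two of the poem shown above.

7

Line two: "his gentle underfoot dream": 1+2+3+1 = 7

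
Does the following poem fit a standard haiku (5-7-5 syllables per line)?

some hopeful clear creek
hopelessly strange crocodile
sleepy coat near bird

Yes

Line 1: some (1), hopeful (2), clear (1), creek (1) → 5 ✓
Line 2: hopelessly (3), strange (1), crocodile (3) → 7 ✓
Line 3: sleepy (2), coat (1), near (1), bird (1) → 5 ✓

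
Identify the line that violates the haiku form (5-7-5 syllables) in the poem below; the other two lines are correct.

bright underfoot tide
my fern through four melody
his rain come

Line 1: bright (1), underfoot (3), tide (1) → 5 ✓
Line 2: my (1), fern (1), through (1), four (1), melody (3) → 7 ✓
Line 3: his (1), rain (1), come (1) → 3 (expected 5)

The third line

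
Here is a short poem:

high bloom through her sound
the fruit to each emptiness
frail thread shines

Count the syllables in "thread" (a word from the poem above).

"thread" has 1 syllable.

1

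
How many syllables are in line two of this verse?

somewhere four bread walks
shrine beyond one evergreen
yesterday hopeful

7

Line two: shrine(1) + beyond(2) + one(1) + evergreen(3) = 7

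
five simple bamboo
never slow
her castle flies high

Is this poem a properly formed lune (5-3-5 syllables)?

Line 1: five (1), simple (2), bamboo (2) → 5 ✓
Line 2: never (2), slow (1) → 3 ✓
Line 3: her (1), castle (2), flies (1), high (1) → 5 ✓

Yes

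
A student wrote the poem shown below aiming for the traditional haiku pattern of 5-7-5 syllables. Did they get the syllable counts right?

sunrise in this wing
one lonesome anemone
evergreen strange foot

Line 1: sunrise(2) + in(1) + this(1) + wing(1) = 5 ✓
Line 2: one(1) + lonesome(2) + anemone(4) = 7 ✓
Line 3: evergreen(3) + strange(1) + foot(1) = 5 ✓

Yes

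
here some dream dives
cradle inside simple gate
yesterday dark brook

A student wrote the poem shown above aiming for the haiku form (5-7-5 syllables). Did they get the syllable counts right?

Line 1: here(1) + some(1) + dream(1) + dives(1) = 4 (expected 5)
Line 2: cradle(2) + inside(2) + simple(2) + gate(1) = 7 ✓
Line 3: yesterday(3) + dark(1) + brook(1) = 5 ✓

No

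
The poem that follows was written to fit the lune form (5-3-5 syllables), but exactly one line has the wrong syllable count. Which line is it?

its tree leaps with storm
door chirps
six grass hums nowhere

Line 2

Line 1: its(1) + tree(1) + leaps(1) + with(1) + storm(1) = 5 ✓
Line 2: door(1) + chirps(1) = 2 (expected 3)
Line 3: six(1) + grass(1) + hums(1) + nowhere(2) = 5 ✓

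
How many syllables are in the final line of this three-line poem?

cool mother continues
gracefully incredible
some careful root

4

The final line: some (1), careful (2), root (1) → 4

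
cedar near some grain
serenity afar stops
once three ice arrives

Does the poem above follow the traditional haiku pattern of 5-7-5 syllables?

Yes

Line 1: "cedar near some grain": 2+1+1+1 = 5 ✓
Line 2: "serenity afar stops": 4+2+1 = 7 ✓
Line 3: "once three ice arrives": 1+1+1+2 = 5 ✓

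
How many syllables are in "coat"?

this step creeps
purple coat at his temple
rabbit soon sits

"coat" has 1 syllable.

1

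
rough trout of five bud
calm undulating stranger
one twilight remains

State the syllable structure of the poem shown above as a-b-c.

5-7-5

Line 1: "rough trout of five bud": 1+1+1+1+1 = 5
Line 2: "calm undulating stranger": 1+4+2 = 7
Line 3: "one twilight remains": 1+2+2 = 5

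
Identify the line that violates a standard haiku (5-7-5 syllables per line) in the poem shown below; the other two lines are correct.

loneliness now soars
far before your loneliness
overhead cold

Line 3

Line 1: "loneliness now soars": 3+1+1 = 5 ✓
Line 2: "far before your loneliness": 1+2+1+3 = 7 ✓
Line 3: "overhead cold": 3+1 = 4 (expected 5)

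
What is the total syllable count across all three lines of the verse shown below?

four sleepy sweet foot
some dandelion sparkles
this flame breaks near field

Line 1: "four sleepy sweet foot": 1+2+1+1 = 5
Line 2: "some dandelion sparkles": 1+4+2 = 7
Line 3: "this flame breaks near field": 1+1+1+1+1 = 5
Total: 5 + 7 + 5 = 17

17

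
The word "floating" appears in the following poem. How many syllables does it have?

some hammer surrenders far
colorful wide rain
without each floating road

2

"floating" has 2 syllables.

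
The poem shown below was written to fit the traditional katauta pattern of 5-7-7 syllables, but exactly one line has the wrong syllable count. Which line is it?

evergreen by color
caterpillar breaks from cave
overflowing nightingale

The first line

Line 1: evergreen(3) + by(1) + color(2) = 6 (expected 5)
Line 2: caterpillar(4) + breaks(1) + from(1) + cave(1) = 7 ✓
Line 3: overflowing(4) + nightingale(3) = 7 ✓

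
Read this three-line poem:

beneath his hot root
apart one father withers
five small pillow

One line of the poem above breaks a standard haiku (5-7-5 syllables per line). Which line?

The third line

Line 1: "beneath his hot root": 2+1+1+1 = 5 ✓
Line 2: "apart one father withers": 2+1+2+2 = 7 ✓
Line 3: "five small pillow": 1+1+2 = 4 (expected 5)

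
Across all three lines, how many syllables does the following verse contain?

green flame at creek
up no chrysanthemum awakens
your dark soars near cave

Line 1: green (1), flame (1), at (1), creek (1) → 4
Line 2: up (1), no (1), chrysanthemum (4), awakens (3) → 9
Line 3: your (1), dark (1), soars (1), near (1), cave (1) → 5
Total: 4 + 9 + 5 = 18

18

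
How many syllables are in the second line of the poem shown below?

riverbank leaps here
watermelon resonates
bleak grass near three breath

The second line: watermelon (4), resonates (3) → 7

7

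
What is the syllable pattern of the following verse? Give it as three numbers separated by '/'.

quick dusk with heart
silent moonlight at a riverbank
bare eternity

Line 1: "quick dusk with heart": 1+1+1+1 = 4
Line 2: "silent moonlight at a riverbank": 2+2+1+1+3 = 9
Line 3: "bare eternity": 1+4 = 5

4/9/5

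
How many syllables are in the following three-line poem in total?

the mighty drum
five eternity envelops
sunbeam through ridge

16

Line 1: the (1), mighty (2), drum (1) → 4
Line 2: five (1), eternity (4), envelops (3) → 8
Line 3: sunbeam (2), through (1), ridge (1) → 4
Total: 4 + 8 + 4 = 16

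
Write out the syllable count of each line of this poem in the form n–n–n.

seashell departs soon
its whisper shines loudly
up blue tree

Line 1: seashell(2) + departs(2) + soon(1) = 5
Line 2: its(1) + whisper(2) + shines(1) + loudly(2) = 6
Line 3: up(1) + blue(1) + tree(1) = 3

5–6–3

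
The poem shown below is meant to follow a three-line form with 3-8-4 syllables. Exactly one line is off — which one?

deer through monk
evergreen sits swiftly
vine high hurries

Line 2

Line 1: "deer through monk": 1+1+1 = 3 ✓
Line 2: "evergreen sits swiftly": 3+1+2 = 6 (expected 8)
Line 3: "vine high hurries": 1+1+2 = 4 ✓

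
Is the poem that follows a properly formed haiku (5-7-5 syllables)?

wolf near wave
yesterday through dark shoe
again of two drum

No

Line 1: "wolf near wave": 1+1+1 = 3 (expected 5)
Line 2: "yesterday through dark shoe": 3+1+1+1 = 6 (expected 7)
Line 3: "again of two drum": 2+1+1+1 = 5 ✓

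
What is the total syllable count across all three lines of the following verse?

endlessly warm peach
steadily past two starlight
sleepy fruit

Line 1: endlessly(3) + warm(1) + peach(1) = 5
Line 2: steadily(3) + past(1) + two(1) + starlight(2) = 7
Line 3: sleepy(2) + fruit(1) = 3
Total: 5 + 7 + 3 = 15

15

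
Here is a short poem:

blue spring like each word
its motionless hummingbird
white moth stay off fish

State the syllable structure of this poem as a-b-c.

Line 1: "blue spring like each word": 1+1+1+1+1 = 5
Line 2: "its motionless hummingbird": 1+3+3 = 7
Line 3: "white moth stay off fish": 1+1+1+1+1 = 5

5-7-5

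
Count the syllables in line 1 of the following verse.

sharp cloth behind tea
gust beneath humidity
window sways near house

Line 1: sharp(1) + cloth(1) + behind(2) + tea(1) = 5

5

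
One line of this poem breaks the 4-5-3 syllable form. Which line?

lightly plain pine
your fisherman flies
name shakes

The third line

Line 1: lightly (2), plain (1), pine (1) → 4 ✓
Line 2: your (1), fisherman (3), flies (1) → 5 ✓
Line 3: name (1), shakes (1) → 2 (expected 3)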